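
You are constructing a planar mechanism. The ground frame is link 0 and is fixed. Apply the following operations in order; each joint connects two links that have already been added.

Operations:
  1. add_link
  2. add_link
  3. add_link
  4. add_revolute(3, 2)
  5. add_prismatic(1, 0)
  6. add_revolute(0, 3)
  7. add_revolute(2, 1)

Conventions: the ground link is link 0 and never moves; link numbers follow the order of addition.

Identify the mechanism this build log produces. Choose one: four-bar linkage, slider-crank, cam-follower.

links: 4 (incl. ground); joints: 3 revolute, 1 prismatic, 0 higher (cam) pair, forming one closed loop
4 links, 3 revolutes + 1 prismatic in one loop → slider-crank

slider-crank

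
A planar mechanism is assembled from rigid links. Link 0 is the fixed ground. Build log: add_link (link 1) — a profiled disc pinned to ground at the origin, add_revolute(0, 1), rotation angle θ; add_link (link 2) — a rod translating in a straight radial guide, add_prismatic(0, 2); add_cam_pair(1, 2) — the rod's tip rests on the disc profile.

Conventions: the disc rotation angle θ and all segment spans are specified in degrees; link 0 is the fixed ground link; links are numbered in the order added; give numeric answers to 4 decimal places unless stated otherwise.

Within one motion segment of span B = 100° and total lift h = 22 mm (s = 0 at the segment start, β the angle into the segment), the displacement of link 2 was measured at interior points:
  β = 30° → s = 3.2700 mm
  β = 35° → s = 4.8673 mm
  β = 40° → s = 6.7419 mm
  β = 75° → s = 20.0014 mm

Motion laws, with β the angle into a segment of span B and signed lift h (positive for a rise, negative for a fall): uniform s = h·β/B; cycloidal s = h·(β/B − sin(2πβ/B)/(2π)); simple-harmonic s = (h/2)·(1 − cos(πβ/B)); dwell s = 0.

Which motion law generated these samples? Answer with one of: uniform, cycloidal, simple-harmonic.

candidates at β/B = r: uniform s = h·r (linear in β); cycloidal s = h·(r − sin(2πr)/(2π)); simple-harmonic s = (h/2)(1 − cos(πr))
β=30°: printed 3.2700 | uniform 6.6000, cycloidal 3.2700, simple-harmonic 4.5344
β=35°: printed 4.8673 | uniform 7.7000, cycloidal 4.8673, simple-harmonic 6.0061
β=40°: printed 6.7419 | uniform 8.8000, cycloidal 6.7419, simple-harmonic 7.6008
β=75°: printed 20.0014 | uniform 16.5000, cycloidal 20.0014, simple-harmonic 18.7782
only one law matches every sample → cycloidal

cycloidal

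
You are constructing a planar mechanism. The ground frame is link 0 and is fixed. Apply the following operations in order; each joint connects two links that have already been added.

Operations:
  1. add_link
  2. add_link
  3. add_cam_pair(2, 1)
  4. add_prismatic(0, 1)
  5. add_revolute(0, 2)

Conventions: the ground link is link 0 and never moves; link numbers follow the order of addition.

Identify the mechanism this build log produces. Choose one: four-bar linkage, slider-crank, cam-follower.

links: 3 (incl. ground); joints: 1 revolute, 1 prismatic, 1 higher (cam) pair, forming one closed loop
3 links, revolute + prismatic + higher pair in one loop → cam-follower

cam-follower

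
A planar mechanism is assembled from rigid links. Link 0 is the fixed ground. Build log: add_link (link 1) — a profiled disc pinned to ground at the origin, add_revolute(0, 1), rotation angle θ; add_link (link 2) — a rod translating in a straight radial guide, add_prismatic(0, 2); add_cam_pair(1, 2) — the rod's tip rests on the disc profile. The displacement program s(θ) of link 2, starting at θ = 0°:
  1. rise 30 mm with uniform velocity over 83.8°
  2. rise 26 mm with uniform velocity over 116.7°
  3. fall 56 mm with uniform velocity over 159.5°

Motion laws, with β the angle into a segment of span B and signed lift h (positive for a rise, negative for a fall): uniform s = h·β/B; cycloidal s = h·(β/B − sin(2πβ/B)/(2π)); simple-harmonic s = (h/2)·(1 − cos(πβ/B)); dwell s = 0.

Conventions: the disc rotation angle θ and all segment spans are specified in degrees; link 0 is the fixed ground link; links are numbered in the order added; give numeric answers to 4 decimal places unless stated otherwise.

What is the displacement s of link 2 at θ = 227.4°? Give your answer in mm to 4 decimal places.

seg 1 [0°–83.8°] uniform, h=30: full span → s += 30 → s = 30.0000
seg 2 [83.8°–200.5°] uniform, h=26: full span → s += 26 → s = 56.0000
seg 3 [200.5°–360°] uniform, h=-56: θ=227.4° here. β=26.9, B=159.5. -56·26.9/159.5 = -9.4445 → s = 46.5555

46.5555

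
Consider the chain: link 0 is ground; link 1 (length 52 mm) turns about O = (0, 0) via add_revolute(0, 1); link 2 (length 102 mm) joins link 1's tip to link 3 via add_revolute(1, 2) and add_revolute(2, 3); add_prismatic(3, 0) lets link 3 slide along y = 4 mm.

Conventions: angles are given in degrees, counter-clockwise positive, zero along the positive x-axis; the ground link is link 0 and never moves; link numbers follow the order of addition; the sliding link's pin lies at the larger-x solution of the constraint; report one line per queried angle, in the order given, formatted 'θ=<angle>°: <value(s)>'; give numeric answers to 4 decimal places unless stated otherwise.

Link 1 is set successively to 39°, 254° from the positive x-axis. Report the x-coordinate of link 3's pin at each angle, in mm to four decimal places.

geometry: r = 52 mm, L = 102 mm, e = 4 mm
θ=39°: crank pin P = (r cos θ, r sin θ) = (40.411590, 32.724660)
θ=39°: h = r sin θ − e = 32.724660 − 4 = 28.724660
θ=39°: x = r cos θ + √(L² − h²) = 40.411590 + 97.871824 = 138.283414
θ=254°: crank pin P = (r cos θ, r sin θ) = (-14.333143, -49.985608)
θ=254°: h = r sin θ − e = -49.985608 − 4 = -53.985608
θ=254°: x = r cos θ + √(L² − h²) = -14.333143 + 86.542210 = 72.209067

θ=39°: 138.2834
θ=254°: 72.2091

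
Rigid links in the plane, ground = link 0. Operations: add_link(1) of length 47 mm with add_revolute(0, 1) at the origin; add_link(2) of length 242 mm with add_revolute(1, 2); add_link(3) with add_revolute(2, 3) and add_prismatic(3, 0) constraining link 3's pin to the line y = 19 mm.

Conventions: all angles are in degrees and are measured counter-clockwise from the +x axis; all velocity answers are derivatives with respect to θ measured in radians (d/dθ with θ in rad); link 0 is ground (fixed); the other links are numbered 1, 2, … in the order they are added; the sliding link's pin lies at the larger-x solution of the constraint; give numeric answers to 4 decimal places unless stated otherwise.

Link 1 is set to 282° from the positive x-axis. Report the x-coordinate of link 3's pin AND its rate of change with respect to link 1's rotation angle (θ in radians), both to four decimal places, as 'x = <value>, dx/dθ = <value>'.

geometry: r = 47 mm, L = 242 mm, e = 19 mm
crank pin P = (r cos θ, r sin θ) = (9.771849, -45.972937)
h = r sin θ − e = -45.972937 − 19 = -64.972937
x = r cos θ + √(L² − h²) = 9.771849 + 233.114816 = 242.886665
dx/dθ = −r sin θ − h·r cos θ/√(L² − h²) (θ in radians; h = -64.972937) = 48.696513

x = 242.8867, dx/dθ = 48.6965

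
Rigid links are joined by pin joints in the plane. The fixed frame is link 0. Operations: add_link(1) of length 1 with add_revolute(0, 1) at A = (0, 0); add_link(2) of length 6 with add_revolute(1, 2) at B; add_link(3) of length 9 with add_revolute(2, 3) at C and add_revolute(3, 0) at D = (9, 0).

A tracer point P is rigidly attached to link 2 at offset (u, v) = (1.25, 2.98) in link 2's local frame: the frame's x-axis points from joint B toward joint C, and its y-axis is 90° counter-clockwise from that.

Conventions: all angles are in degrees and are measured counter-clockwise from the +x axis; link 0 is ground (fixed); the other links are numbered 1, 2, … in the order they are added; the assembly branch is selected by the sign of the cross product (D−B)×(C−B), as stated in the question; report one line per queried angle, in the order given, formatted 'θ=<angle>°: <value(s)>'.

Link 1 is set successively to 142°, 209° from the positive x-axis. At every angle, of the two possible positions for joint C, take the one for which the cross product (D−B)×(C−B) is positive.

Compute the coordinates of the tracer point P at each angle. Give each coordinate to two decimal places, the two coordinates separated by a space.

A=(0,0), D=(9.00,0)
θ=142°: B = A + 1.00·(cos142°, sin142°) = (-0.7880, 0.6157)
θ=142°: |BD| = 9.8074
θ=142°: circle(B,6.00) ∩ circle(D,9.00): a=2.6095, h=5.4028
θ=142°:   candidates: C₊=(2.1555,5.8440) cross=52.988; C₋=(1.4772,-4.9403) cross=-52.988
θ=142°:   branch + wants cross > 0 → take C=(2.1555,5.8440) (cross=52.988)
θ=142°: ex = (C−B)/|BC| = (0.4906,0.8714); ey = (-0.8714,0.4906)
θ=142°: P = B + 1.25·ex + 2.98·ey = (-2.7715,3.1668)
θ=209°: B = A + 1.00·(cos209°, sin209°) = (-0.8746, -0.4848)
θ=209°: |BD| = 9.8865
θ=209°: circle(B,6.00) ∩ circle(D,9.00): a=2.6674, h=5.3745
θ=209°:   candidates: C₊=(1.5261,5.0140) cross=53.135; C₋=(2.0532,-5.7220) cross=-53.135
θ=209°:   branch + wants cross > 0 → take C=(1.5261,5.0140) (cross=53.135)
θ=209°: ex = (C−B)/|BC| = (0.4001,0.9165); ey = (-0.9165,0.4001)
θ=209°: P = B + 1.25·ex + 2.98·ey = (-3.1055,1.8531)

θ=142°: -2.77 3.17
θ=209°: -3.11 1.85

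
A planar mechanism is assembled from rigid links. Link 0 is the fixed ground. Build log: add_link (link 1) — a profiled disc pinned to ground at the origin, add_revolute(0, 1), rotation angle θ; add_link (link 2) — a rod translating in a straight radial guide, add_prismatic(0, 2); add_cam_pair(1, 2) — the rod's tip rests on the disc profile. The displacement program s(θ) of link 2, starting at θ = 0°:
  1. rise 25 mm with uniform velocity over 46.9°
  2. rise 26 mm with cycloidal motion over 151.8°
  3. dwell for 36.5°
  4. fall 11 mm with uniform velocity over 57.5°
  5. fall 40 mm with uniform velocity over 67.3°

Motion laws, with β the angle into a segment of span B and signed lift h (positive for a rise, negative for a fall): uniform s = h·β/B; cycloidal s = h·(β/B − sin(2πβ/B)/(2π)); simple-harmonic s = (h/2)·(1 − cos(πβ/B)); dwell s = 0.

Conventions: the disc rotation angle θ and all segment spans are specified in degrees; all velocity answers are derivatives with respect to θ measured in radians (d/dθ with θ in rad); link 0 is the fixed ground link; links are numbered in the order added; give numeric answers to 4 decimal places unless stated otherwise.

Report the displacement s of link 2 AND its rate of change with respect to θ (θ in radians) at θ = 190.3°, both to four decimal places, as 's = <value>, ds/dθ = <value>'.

seg 1 [0°–46.9°] uniform, h=25: full span → s += 25 → s = 25.0000
seg 2 [46.9°–198.7°] cycloidal, h=26: θ=190.3° here. β=143.4, B=151.8. 26·(0.9447 − sin(2π·0.9447)/(2π)) = 25.9712 → s = 50.9712
velocity in seg [46.9°–198.7°] (cycloidal), θ in radians: β = 143.4° = 2.5028 rad, B = 151.8° = 2.6494 rad; ds/dθ = (h/B)(1 − cos(2πβ/B)) = (26/2.6494)(1 − cos(2π·0.9447)) = 0.587205 mm/rad

s = 50.9712, ds/dθ = 0.5872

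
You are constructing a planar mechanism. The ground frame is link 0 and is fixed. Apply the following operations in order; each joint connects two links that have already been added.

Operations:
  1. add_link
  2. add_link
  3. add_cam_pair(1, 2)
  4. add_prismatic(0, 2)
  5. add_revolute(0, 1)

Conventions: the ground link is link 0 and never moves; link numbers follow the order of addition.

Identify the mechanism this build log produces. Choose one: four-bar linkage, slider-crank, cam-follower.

links: 3 (incl. ground); joints: 1 revolute, 1 prismatic, 1 higher (cam) pair, forming one closed loop
3 links, revolute + prismatic + higher pair in one loop → cam-follower

cam-follower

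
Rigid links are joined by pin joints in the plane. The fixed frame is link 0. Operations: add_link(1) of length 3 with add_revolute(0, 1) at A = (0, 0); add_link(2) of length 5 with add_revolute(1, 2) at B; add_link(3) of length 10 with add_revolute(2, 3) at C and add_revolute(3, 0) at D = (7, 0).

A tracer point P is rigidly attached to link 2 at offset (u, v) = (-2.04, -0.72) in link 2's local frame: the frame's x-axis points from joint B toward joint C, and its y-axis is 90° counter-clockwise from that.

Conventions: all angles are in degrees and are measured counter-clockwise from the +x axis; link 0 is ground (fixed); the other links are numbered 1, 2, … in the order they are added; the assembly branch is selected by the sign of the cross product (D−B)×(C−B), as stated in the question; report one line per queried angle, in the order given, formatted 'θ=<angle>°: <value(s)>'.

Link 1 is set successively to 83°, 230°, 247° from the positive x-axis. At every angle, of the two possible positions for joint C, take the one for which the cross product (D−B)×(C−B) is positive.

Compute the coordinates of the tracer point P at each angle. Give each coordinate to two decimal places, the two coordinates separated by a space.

A=(0,0), D=(7.00,0)
θ=83°: B = A + 3.00·(cos83°, sin83°) = (0.3656, 2.9776)
θ=83°: |BD| = 7.2720
θ=83°: circle(B,5.00) ∩ circle(D,10.00): a=-1.5208, h=4.7631
θ=83°:   candidates: C₊=(0.9285,7.9459) cross=34.637; C₋=(-2.9722,-0.7451) cross=-34.637
θ=83°:   branch + wants cross > 0 → take C=(0.9285,7.9459) (cross=34.637)
θ=83°: ex = (C−B)/|BC| = (0.1126,0.9936); ey = (-0.9936,0.1126)
θ=83°: P = B + -2.04·ex + -0.72·ey = (0.8514,0.8696)
θ=230°: B = A + 3.00·(cos230°, sin230°) = (-1.9284, -2.2981)
θ=230°: |BD| = 9.2194
θ=230°: circle(B,5.00) ∩ circle(D,10.00): a=0.5422, h=4.9705
θ=230°:   candidates: C₊=(-2.6423,2.6506) cross=45.825; C₋=(-0.1643,-6.9766) cross=-45.825
θ=230°:   branch + wants cross > 0 → take C=(-2.6423,2.6506) (cross=45.825)
θ=230°: ex = (C−B)/|BC| = (-0.1428,0.9898); ey = (-0.9898,-0.1428)
θ=230°: P = B + -2.04·ex + -0.72·ey = (-0.9245,-4.2144)
θ=247°: B = A + 3.00·(cos247°, sin247°) = (-1.1722, -2.7615)
θ=247°: |BD| = 8.6262
θ=247°: circle(B,5.00) ∩ circle(D,10.00): a=-0.0342, h=4.9999
θ=247°:   candidates: C₊=(-2.8052,1.9643) cross=43.130; C₋=(0.3961,-7.5092) cross=-43.130
θ=247°:   branch + wants cross > 0 → take C=(-2.8052,1.9643) (cross=43.130)
θ=247°: ex = (C−B)/|BC| = (-0.3266,0.9452); ey = (-0.9452,-0.3266)
θ=247°: P = B + -2.04·ex + -0.72·ey = (0.1746,-4.4545)

θ=83°: 0.85 0.87
θ=230°: -0.92 -4.21
θ=247°: 0.17 -4.45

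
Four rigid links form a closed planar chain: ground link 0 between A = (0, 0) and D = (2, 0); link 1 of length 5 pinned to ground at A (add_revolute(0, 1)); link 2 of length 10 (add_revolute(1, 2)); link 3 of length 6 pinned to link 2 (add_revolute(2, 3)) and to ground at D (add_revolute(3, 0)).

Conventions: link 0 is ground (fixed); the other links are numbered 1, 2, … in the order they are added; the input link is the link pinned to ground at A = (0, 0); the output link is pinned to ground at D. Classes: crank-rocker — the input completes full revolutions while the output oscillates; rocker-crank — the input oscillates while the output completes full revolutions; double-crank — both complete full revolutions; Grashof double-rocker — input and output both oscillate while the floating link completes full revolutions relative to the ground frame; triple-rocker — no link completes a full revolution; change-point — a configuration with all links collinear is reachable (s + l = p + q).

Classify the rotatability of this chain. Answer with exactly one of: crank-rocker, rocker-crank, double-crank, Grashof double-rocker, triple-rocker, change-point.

lengths: ground=2, input=5, coupler=10, output=6
sorted: s=2 (shortest), l=10 (longest), p+q=11
s + l = 12 vs p + q = 11
s + l > p + q → non-Grashof → no link fully rotates → triple-rocker

triple-rocker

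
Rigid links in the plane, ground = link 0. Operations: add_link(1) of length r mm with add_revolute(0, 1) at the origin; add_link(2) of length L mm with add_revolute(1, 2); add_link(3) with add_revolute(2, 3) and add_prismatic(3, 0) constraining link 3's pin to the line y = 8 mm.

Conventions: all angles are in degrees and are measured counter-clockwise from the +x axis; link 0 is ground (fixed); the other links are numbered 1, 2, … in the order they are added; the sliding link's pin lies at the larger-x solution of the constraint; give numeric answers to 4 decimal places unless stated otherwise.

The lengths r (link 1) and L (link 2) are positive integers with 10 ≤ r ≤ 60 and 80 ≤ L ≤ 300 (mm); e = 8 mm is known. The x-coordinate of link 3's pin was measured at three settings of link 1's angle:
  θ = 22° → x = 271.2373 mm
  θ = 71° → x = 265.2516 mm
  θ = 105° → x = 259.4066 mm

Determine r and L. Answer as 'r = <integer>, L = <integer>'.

constraint per measurement: (x − r cos θ)² + (r sin θ − e)² = L²
subtracting the θ₁ and θ₂ equations cancels the r² and L² terms:
r = (x₁² − x₂²) / (2[(x₁cos θ₁ + e sin θ₁) − (x₂cos θ₂ + e sin θ₂)]) = 10.0001 → r = 10
L² = (x₁ − r cos θ₁)² + (r sin θ₁ − e)² = 68643.9990 → L = 262.0000 → L = 262
check at θ₃=105°: x = 259.4066 (printed 259.4066) ✓

r = 10, L = 262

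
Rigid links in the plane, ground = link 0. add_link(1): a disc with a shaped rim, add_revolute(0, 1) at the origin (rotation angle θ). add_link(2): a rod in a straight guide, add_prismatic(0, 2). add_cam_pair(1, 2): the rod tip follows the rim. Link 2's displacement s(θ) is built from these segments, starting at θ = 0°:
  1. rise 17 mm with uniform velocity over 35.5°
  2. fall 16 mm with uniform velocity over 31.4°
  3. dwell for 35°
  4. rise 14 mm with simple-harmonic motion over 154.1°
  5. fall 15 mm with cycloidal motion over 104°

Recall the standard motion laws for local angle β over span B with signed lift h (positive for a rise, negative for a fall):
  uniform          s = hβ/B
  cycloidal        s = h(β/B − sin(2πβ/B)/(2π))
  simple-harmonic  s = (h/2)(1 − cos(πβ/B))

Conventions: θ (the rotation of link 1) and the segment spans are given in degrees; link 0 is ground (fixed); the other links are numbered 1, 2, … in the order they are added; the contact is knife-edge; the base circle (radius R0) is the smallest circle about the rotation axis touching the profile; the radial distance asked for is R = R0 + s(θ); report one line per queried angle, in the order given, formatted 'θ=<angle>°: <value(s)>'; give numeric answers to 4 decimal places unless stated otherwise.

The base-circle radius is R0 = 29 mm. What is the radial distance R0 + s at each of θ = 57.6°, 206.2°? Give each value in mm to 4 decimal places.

segment 1 (0° to 35.5°, uniform, h = 17) is passed completely: s = 0.0000 + (17) = 17.0000
θ = 57.6° falls in segment 2 (35.5° to 66.9°, uniform, h = -16): β = 57.6 − 35.5 = 22.1°, B = 31.4°; Δs = -16·22.1/31.4 = -11.2611; s = 17.0000 − 11.2611 = 5.7389
segment 2 (35.5° to 66.9°, uniform, h = -16) is passed completely: s = 17.0000 + (-16) = 1.0000
segment 3 (66.9° to 101.9°, dwell): s unchanged at 1.0000
θ = 206.2° falls in segment 4 (101.9° to 256°, simple-harmonic, h = 14): β = 206.2 − 101.9 = 104.3°, B = 154.1°; Δs = 14/2·(1 − cos(π·0.6768)) = 10.6918; s = 1.0000 + 10.6918 = 11.6918
θ=57.6°: R = R0 + s = 29 + 5.7389 = 34.7389
θ=206.2°: R = R0 + s = 29 + 11.6918 = 40.6918

θ=57.6°: 34.7389
θ=206.2°: 40.6918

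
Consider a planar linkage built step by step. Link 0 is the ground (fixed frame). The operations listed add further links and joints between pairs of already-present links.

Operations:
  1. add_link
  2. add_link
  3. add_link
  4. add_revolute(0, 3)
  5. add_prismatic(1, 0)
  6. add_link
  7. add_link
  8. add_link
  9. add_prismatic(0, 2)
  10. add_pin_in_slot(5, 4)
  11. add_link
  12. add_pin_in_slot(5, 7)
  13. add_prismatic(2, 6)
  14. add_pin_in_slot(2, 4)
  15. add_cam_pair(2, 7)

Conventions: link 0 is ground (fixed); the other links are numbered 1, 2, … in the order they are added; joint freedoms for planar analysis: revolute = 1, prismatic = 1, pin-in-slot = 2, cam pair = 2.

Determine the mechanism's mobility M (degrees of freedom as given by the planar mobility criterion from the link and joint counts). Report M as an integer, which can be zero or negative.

L=1 J1=0 J2=0
add link → L=2 J1=0 J2=0
add link → L=3 J1=0 J2=0
add link → L=4 J1=0 J2=0
R@0,3 dof=1 J1 → L=4 J1=1 J2=0
P@1,0 dof=1 J1 → L=4 J1=2 J2=0
add link → L=5 J1=2 J2=0
add link → L=6 J1=2 J2=0
add link → L=7 J1=2 J2=0
P@0,2 dof=1 J1 → L=7 J1=3 J2=0
PS@5,4 dof=2 J2 → L=7 J1=3 J2=1
add link → L=8 J1=3 J2=1
PS@5,7 dof=2 J2 → L=8 J1=3 J2=2
P@2,6 dof=1 J1 → L=8 J1=4 J2=2
PS@2,4 dof=2 J2 → L=8 J1=4 J2=3
C@2,7 dof=2 J2 → L=8 J1=4 J2=4
M=3(L−1)−2J1−J2=3·7−2·4−4=9

M = 9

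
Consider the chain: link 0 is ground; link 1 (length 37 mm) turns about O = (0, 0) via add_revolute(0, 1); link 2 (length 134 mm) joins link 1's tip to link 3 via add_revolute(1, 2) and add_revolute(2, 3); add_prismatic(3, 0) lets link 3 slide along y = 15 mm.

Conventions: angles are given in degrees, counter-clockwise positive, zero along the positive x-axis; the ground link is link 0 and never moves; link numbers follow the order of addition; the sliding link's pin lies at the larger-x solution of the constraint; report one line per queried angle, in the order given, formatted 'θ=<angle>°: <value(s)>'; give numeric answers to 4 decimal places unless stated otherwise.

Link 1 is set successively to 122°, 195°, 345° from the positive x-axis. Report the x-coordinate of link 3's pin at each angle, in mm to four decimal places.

geometry: r = 37 mm, L = 134 mm, e = 15 mm
θ=122°: crank pin P = (r cos θ, r sin θ) = (-19.607013, 31.377780)
θ=122°: h = r sin θ − e = 31.377780 − 15 = 16.377780
θ=122°: x = r cos θ + √(L² − h²) = -19.607013 + 132.995370 = 113.388357
θ=195°: crank pin P = (r cos θ, r sin θ) = (-35.739256, -9.576305)
θ=195°: h = r sin θ − e = -9.576305 − 15 = -24.576305
θ=195°: x = r cos θ + √(L² − h²) = -35.739256 + 131.727010 = 95.987755
θ=345°: crank pin P = (r cos θ, r sin θ) = (35.739256, -9.576305)
θ=345°: h = r sin θ − e = -9.576305 − 15 = -24.576305
θ=345°: x = r cos θ + √(L² − h²) = 35.739256 + 131.727010 = 167.466266

θ=122°: 113.3884
θ=195°: 95.9878
θ=345°: 167.4663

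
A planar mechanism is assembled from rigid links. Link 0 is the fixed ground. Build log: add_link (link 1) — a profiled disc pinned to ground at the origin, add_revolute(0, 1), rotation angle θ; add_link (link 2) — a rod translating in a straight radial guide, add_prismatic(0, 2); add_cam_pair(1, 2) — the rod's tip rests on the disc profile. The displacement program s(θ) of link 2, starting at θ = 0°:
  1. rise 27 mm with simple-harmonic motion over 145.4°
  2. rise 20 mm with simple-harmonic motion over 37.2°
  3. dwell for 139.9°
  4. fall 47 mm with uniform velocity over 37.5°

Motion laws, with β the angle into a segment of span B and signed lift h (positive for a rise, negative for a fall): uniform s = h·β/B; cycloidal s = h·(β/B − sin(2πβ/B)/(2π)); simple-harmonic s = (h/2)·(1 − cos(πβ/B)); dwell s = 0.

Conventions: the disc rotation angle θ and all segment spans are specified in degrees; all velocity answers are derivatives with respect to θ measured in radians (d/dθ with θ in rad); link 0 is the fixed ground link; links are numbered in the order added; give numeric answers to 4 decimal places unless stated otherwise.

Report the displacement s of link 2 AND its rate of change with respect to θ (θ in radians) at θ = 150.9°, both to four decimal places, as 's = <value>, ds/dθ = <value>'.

seg 1 [0°–145.4°] simple-harmonic, h=27: full span → s += 27 → s = 27.0000
seg 2 [145.4°–182.6°] simple-harmonic, h=20: θ=150.9° here. β=5.5, B=37.2. 20/2·(1 − cos(π·0.1478)) = 1.0595 → s = 28.0595
velocity in seg [145.4°–182.6°] (simple-harmonic), θ in radians: β = 5.5° = 0.0960 rad, B = 37.2° = 0.6493 rad; ds/dθ = (πh/(2B)) sin(πβ/B) = (π·20/(2·0.6493)) sin(π·0.1478) = 21.675505 mm/rad

s = 28.0595, ds/dθ = 21.6755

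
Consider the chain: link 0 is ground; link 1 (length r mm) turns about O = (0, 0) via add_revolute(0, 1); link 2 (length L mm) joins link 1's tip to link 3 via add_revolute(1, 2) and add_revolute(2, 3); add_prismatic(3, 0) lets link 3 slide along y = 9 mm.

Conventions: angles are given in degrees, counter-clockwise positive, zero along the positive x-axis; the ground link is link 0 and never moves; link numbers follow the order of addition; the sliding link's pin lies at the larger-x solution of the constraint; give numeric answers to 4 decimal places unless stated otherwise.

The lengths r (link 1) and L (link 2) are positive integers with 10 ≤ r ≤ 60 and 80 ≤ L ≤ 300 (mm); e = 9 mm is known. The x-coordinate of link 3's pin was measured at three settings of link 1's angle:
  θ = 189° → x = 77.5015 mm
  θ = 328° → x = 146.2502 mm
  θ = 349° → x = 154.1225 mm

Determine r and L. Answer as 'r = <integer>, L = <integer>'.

constraint per measurement: (x − r cos θ)² + (r sin θ − e)² = L²
subtracting the θ₁ and θ₂ equations cancels the r² and L² terms:
r = (x₁² − x₂²) / (2[(x₁cos θ₁ + e sin θ₁) − (x₂cos θ₂ + e sin θ₂)]) = 39.0000 → r = 39
L² = (x₁ − r cos θ₁)² + (r sin θ₁ − e)² = 13688.9911 → L = 117.0000 → L = 117
check at θ₃=349°: x = 154.1225 (printed 154.1225) ✓

r = 39, L = 117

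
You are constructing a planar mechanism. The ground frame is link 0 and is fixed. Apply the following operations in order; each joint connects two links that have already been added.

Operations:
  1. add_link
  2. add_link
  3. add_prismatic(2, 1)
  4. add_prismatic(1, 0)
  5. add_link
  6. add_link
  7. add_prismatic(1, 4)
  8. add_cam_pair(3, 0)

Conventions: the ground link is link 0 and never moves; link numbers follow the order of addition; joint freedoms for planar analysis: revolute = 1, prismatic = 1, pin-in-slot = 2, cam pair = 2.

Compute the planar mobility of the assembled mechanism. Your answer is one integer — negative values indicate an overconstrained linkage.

(L,J1,J2)=(1,0,0); link0 fixed
link1: (2,0,0)
link2: (3,0,0)
P 2-1 [J1]: (3,1,0)
P 1-0 [J1]: (3,2,0)
link3: (4,2,0)
link4: (5,2,0)
P 1-4 [J1]: (5,3,0)
C 3-0 [J2]: (5,3,1)
Grübler: 3·4 − 2·3 − 1 = 5

M = 5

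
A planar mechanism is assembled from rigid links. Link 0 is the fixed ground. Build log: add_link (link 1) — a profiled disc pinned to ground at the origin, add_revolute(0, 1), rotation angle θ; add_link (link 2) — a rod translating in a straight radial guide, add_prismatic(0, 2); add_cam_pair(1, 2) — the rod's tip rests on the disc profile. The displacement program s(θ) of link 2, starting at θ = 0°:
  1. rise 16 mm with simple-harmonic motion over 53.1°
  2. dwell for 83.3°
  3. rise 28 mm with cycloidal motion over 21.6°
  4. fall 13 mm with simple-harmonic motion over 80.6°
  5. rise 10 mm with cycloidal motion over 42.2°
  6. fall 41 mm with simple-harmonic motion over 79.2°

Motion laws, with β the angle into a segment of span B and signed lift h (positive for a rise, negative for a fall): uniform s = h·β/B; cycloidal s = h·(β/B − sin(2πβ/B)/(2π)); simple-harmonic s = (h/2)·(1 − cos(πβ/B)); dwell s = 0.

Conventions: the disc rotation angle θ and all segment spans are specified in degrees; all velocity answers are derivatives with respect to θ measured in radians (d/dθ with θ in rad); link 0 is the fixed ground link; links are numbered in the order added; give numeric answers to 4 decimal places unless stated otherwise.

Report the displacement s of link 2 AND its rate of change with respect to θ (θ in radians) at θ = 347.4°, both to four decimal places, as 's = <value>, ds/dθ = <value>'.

seg 1 [0°–53.1°] simple-harmonic, h=16: full span → s += 16 → s = 16.0000
seg 2 [53.1°–136.4°] dwell: s stays 16.0000
seg 3 [136.4°–158°] cycloidal, h=28: full span → s += 28 → s = 44.0000
seg 4 [158°–238.6°] simple-harmonic, h=-13: full span → s += -13 → s = 31.0000
seg 5 [238.6°–280.8°] cycloidal, h=10: full span → s += 10 → s = 41.0000
seg 6 [280.8°–360°] simple-harmonic, h=-41: θ=347.4° here. β=66.6, B=79.2. -41/2·(1 − cos(π·0.8409)) = -38.4924 → s = 2.5076
velocity in seg [280.8°–360°] (simple-harmonic), θ in radians: β = 66.6° = 1.1624 rad, B = 79.2° = 1.3823 rad; ds/dθ = (πh/(2B)) sin(πβ/B) = (π·(-41)/(2·1.3823)) sin(π·0.8409) = -22.328646 mm/rad

s = 2.5076, ds/dθ = -22.3286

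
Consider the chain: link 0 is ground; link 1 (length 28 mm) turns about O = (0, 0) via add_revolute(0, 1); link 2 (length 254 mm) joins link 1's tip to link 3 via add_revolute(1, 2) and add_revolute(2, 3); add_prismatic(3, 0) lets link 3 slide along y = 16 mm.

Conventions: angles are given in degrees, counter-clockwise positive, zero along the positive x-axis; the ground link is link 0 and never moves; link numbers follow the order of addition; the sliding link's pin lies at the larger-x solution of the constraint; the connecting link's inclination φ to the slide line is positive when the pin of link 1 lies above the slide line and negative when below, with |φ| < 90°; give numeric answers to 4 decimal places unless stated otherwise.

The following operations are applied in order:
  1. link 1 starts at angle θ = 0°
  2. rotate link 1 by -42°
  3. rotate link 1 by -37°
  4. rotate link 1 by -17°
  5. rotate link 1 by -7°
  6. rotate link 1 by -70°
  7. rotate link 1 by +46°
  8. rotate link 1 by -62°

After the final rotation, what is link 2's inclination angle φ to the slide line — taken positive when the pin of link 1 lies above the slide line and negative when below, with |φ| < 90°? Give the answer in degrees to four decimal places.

geometry: r = 28 mm, L = 254 mm, e = 16 mm; θ starts at 0°
rotate link 1 by -42°: θ ← 0° -42° = -42°
rotate link 1 by -37°: θ ← -42° -37° = -79°
rotate link 1 by -17°: θ ← -79° -17° = -96°
rotate link 1 by -7°: θ ← -96° -7° = -103°
rotate link 1 by -70°: θ ← -103° -70° = -173°
rotate link 1 by +46°: θ ← -173° +46° = -127°
rotate link 1 by -62°: θ ← -127° -62° = -189°
h = r sin θ − e = 4.380165 − 16 = -11.619835
sin φ = h / L = -11.619835 / 254 = -0.04574738
φ = arcsin(-0.04574738) = -2.622047°

-2.6220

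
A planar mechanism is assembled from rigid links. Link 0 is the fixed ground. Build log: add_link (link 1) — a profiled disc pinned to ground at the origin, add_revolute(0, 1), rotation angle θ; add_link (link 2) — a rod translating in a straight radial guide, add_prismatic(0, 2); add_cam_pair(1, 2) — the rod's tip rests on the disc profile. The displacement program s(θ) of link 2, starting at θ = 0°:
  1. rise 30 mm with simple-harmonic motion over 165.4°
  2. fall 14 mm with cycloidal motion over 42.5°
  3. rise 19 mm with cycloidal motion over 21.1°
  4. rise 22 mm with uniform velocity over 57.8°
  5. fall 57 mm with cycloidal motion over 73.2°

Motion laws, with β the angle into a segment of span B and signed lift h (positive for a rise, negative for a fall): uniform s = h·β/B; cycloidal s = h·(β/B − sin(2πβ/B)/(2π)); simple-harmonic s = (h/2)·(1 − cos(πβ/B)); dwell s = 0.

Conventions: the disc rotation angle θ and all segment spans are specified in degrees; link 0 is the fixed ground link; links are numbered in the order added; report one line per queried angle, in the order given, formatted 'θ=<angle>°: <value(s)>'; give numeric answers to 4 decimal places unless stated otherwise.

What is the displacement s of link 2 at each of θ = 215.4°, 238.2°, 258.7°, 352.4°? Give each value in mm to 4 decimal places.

seg 1 [0°–165.4°] simple-harmonic, h=30: full span → s += 30 → s = 30.0000
seg 2 [165.4°–207.9°] cycloidal, h=-14: full span → s += -14 → s = 16.0000
seg 3 [207.9°–229°] cycloidal, h=19: θ=215.4° here. β=7.5, B=21.1. 19·(0.3555 − sin(2π·0.3555)/(2π)) = 4.3694 → s = 20.3694
seg 3 [207.9°–229°] cycloidal, h=19: full span → s += 19 → s = 35.0000
seg 4 [229°–286.8°] uniform, h=22: θ=238.2° here. β=9.2, B=57.8. 22·9.2/57.8 = 3.5017 → s = 38.5017
seg 4 [229°–286.8°] uniform, h=22: θ=258.7° here. β=29.7, B=57.8. 22·29.7/57.8 = 11.3045 → s = 46.3045
seg 4 [229°–286.8°] uniform, h=22: full span → s += 22 → s = 57.0000
seg 5 [286.8°–360°] cycloidal, h=-57: θ=352.4° here. β=65.6, B=73.2. -57·(0.8962 − sin(2π·0.8962)/(2π)) = -56.5891 → s = 0.4109

θ=215.4°: 20.3694
θ=238.2°: 38.5017
θ=258.7°: 46.3045
θ=352.4°: 0.4109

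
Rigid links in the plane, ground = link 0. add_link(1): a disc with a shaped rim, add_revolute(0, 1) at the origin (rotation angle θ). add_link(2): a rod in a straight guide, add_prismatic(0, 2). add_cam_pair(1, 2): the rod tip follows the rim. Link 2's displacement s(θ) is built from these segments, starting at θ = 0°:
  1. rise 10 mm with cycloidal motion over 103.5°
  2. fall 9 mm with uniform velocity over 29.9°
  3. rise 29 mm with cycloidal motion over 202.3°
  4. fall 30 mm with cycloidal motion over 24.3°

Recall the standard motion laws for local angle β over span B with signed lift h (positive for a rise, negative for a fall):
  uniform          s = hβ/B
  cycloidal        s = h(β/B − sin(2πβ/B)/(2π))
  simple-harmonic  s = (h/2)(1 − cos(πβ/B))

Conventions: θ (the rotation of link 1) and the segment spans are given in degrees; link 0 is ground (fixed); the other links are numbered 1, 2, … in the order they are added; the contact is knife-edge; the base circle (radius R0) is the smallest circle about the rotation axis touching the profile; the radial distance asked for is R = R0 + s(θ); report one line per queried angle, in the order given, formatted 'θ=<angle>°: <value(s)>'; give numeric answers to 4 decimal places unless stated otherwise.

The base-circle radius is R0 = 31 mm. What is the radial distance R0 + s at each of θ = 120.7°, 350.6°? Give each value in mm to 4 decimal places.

segment 1 (0° to 103.5°, cycloidal, h = 10) is passed completely: s = 0.0000 + (10) = 10.0000
θ = 120.7° falls in segment 2 (103.5° to 133.4°, uniform, h = -9): β = 120.7 − 103.5 = 17.2°, B = 29.9°; Δs = -9·17.2/29.9 = -5.1773; s = 10.0000 − 5.1773 = 4.8227
segment 2 (103.5° to 133.4°, uniform, h = -9) is passed completely: s = 10.0000 + (-9) = 1.0000
segment 3 (133.4° to 335.7°, cycloidal, h = 29) is passed completely: s = 1.0000 + (29) = 30.0000
θ = 350.6° falls in segment 4 (335.7° to 360°, cycloidal, h = -30): β = 350.6 − 335.7 = 14.9°, B = 24.3°; Δs = -30·(0.6132 − sin(2π·0.6132)/(2π)) = -21.5112; s = 30.0000 − 21.5112 = 8.4888
θ=120.7°: R = R0 + s = 31 + 4.8227 = 35.8227
θ=350.6°: R = R0 + s = 31 + 8.4888 = 39.4888

θ=120.7°: 35.8227
θ=350.6°: 39.4888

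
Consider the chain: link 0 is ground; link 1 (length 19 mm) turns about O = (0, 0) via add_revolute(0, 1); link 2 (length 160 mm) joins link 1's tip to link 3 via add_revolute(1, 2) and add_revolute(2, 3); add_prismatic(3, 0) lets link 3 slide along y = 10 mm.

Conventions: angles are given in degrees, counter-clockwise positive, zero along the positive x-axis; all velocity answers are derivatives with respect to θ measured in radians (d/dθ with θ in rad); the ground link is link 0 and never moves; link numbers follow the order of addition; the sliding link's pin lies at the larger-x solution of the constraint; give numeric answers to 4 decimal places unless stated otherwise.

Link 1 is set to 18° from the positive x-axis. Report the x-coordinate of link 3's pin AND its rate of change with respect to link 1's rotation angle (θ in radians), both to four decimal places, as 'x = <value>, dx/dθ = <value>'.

geometry: r = 19 mm, L = 160 mm, e = 10 mm
crank pin P = (r cos θ, r sin θ) = (18.070074, 5.871323)
h = r sin θ − e = 5.871323 − 10 = -4.128677
x = r cos θ + √(L² − h²) = 18.070074 + 159.946722 = 178.016796
dx/dθ = −r sin θ − h·r cos θ/√(L² − h²) (θ in radians; h = -4.128677) = -5.404883

x = 178.0168, dx/dθ = -5.4049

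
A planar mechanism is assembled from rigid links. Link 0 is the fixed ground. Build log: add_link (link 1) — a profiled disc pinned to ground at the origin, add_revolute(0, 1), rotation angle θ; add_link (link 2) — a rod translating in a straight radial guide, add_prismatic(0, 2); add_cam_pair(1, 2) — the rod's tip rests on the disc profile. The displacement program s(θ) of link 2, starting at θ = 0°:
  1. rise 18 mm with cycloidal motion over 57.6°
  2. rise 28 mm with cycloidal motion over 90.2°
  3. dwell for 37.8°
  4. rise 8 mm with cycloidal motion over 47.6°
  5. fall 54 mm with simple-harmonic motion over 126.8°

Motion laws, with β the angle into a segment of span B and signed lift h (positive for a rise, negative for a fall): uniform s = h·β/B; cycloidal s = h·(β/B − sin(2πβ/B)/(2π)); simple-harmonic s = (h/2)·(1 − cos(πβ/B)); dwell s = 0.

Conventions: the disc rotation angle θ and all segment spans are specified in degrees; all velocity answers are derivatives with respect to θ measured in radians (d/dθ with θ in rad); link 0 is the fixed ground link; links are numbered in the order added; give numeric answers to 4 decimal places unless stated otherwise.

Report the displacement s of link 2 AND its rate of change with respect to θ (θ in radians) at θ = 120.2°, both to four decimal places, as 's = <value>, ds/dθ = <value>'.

seg 1 [0°–57.6°] cycloidal, h=18: full span → s += 18 → s = 18.0000
seg 2 [57.6°–147.8°] cycloidal, h=28: θ=120.2° here. β=62.6, B=90.2. 28·(0.6940 − sin(2π·0.6940)/(2π)) = 23.6158 → s = 41.6158
velocity in seg [57.6°–147.8°] (cycloidal), θ in radians: β = 62.6° = 1.0926 rad, B = 90.2° = 1.5743 rad; ds/dθ = (h/B)(1 − cos(2πβ/B)) = (28/1.5743)(1 − cos(2π·0.6940)) = 23.914194 mm/rad

s = 41.6158, ds/dθ = 23.9142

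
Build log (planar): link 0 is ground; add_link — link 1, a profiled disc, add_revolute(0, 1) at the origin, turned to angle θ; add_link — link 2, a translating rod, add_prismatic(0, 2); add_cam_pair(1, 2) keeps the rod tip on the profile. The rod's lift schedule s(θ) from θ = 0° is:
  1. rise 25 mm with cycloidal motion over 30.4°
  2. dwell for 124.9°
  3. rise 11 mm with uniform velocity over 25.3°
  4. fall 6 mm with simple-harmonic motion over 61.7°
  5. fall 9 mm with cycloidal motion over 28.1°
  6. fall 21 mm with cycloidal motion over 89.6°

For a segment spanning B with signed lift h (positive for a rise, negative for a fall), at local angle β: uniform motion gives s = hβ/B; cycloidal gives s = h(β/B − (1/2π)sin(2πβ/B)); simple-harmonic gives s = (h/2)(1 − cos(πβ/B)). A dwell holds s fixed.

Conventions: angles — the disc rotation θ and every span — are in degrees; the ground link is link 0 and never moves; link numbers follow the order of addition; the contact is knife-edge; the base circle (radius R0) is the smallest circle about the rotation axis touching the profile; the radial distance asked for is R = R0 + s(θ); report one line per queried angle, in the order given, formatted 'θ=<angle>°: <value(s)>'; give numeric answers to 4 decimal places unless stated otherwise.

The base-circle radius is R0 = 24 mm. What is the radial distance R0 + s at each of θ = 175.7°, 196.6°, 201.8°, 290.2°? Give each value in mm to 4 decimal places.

seg 1 [0°–30.4°] cycloidal, h=25: full span → s += 25 → s = 25.0000
seg 2 [30.4°–155.3°] dwell: s stays 25.0000
seg 3 [155.3°–180.6°] uniform, h=11: θ=175.7° here. β=20.4, B=25.3. 11·20.4/25.3 = 8.8696 → s = 33.8696
seg 3 [155.3°–180.6°] uniform, h=11: full span → s += 11 → s = 36.0000
seg 4 [180.6°–242.3°] simple-harmonic, h=-6: θ=196.6° here. β=16, B=61.7. -6/2·(1 − cos(π·0.2593)) = -0.9417 → s = 35.0583
seg 4 [180.6°–242.3°] simple-harmonic, h=-6: θ=201.8° here. β=21.2, B=61.7. -6/2·(1 − cos(π·0.3436)) = -1.5845 → s = 34.4155
seg 4 [180.6°–242.3°] simple-harmonic, h=-6: full span → s += -6 → s = 30.0000
seg 5 [242.3°–270.4°] cycloidal, h=-9: full span → s += -9 → s = 21.0000
seg 6 [270.4°–360°] cycloidal, h=-21: θ=290.2° here. β=19.8, B=89.6. -21·(0.2210 − sin(2π·0.2210)/(2π)) = -1.3538 → s = 19.6462
θ=175.7°: R = R0 + s = 24 + 33.8696 = 57.8696
θ=196.6°: R = R0 + s = 24 + 35.0583 = 59.0583
θ=201.8°: R = R0 + s = 24 + 34.4155 = 58.4155
θ=290.2°: R = R0 + s = 24 + 19.6462 = 43.6462

θ=175.7°: 57.8696
θ=196.6°: 59.0583
θ=201.8°: 58.4155
θ=290.2°: 43.6462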